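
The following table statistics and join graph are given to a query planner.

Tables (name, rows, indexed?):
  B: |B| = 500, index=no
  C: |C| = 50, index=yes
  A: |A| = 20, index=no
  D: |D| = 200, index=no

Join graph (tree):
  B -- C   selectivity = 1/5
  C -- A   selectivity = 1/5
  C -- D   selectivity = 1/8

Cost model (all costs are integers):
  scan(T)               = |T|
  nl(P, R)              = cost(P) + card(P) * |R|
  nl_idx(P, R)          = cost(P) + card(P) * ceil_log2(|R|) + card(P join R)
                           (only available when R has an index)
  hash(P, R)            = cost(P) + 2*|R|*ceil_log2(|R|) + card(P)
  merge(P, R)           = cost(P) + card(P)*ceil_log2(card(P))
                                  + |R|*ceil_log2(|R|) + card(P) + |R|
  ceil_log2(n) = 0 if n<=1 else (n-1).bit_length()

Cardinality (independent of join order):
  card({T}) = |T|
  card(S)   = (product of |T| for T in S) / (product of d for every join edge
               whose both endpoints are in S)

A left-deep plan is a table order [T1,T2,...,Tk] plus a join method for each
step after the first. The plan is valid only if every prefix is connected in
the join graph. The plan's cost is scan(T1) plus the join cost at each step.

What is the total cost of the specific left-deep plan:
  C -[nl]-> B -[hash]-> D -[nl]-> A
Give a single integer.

step 1: scan C: cost=50, card=50
step 2: join B via nl
    card(P join B) = 50*500/(5) = 5000
    cost = 50 + 50*500 = 25050
step 3: join D via hash
    card(P join D) = 5000*200/(8) = 125000
    cost = 25050 + 2*200*8 + 5000 = 33250
step 4: join A via nl
    card(P join A) = 125000*20/(5) = 500000
    cost = 33250 + 125000*20 = 2533250

2533250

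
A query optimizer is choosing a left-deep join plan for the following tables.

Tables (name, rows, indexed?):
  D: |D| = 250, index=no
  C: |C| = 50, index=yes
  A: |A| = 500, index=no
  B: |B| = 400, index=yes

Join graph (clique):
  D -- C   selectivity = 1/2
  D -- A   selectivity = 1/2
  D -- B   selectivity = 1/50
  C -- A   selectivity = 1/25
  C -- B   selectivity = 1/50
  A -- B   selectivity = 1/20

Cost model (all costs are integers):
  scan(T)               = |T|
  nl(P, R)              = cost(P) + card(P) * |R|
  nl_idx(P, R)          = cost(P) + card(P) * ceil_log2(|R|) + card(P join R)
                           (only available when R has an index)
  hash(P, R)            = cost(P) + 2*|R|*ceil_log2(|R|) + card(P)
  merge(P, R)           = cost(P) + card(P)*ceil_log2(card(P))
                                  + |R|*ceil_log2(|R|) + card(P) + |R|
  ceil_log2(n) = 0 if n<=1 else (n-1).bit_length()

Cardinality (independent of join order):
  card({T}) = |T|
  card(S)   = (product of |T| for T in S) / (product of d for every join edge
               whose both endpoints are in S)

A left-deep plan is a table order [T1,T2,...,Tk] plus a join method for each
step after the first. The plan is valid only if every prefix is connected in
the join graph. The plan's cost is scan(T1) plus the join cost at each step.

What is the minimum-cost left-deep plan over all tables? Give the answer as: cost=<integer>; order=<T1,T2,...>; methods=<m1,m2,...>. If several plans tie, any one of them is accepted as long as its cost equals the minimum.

Selinger DP (subsets sized 1..n):
  {D}: scan cost=250, card=250
  {C}: scan cost=50, card=50
  {A}: scan cost=500, card=500
  {B}: scan cost=400, card=400
  {CD}: card=6250; try (C,hash)→1100, (D,merge)→2650, (C,merge)→2850, (D,hash)→4100, (C,nl_idx)→8000, (D,nl)→12550 …(+1); best=1100 via (C,hash)
  {AD}: card=62500; try (D,hash)→5000, (A,merge)→7500, (D,merge)→7750, (A,hash)→9500, (A,nl)→125250, (D,nl)→125500; best=5000 via (D,hash)
  {BD}: card=2000; try (B,nl_idx)→4500, (D,hash)→4800, (B,merge)→6500, (D,merge)→6650, (B,hash)→7700, (B,nl)→100250 …(+1); best=4500 via (B,nl_idx)
  {AC}: card=1000; try (C,hash)→1600, (C,nl_idx)→4500, (A,merge)→5400, (C,merge)→5850, (A,hash)→9100, (A,nl)→25050 …(+1); best=1600 via (C,hash)
  {BC}: card=400; try (B,nl_idx)→900, (C,hash)→1400, (C,nl_idx)→3200, (B,merge)→4400, (C,merge)→4750, (B,hash)→7300 …(+2); best=900 via (B,nl_idx)
  {AB}: card=10000; try (B,hash)→8200, (A,merge)→9400, (B,merge)→9500, (A,hash)→9800, (B,nl_idx)→15000, (A,nl)→200400 …(+1); best=8200 via (B,hash)
  {ACD}: card=62500; try (D,hash)→6600, (D,merge)→14850, (A,hash)→16350, (C,hash)→68100, (A,merge)→93600, (D,nl)→251600 …(+4); best=6600 via (D,hash)
  {BCD}: card=1000; try (D,hash)→5300, (C,hash)→7100, (D,merge)→7150, (B,hash)→14550, (C,nl_idx)→17500, (C,merge)→28850 …(+5); best=5300 via (D,hash)
  {ABD}: card=25000; try (A,hash)→15500, (D,hash)→22200, (A,merge)→33500, (B,hash)→74700, (D,merge)→160450, (B,nl_idx)→592500 …(+4); best=15500 via (A,hash)
  {ABC}: card=400; try (B,hash)→9800, (A,merge)→9900, (A,hash)→10300, (B,nl_idx)→11000, (B,merge)→16600, (C,hash)→18800 …(+5); best=9800 via (B,hash)
  {ABCD}: card=500; try (D,hash)→14200, (A,hash)→15300, (D,merge)→16050, (A,merge)→21300, (C,hash)→41100, (B,hash)→76300 …(+8); best=14200 via (D,hash)

cost=14200; order=A,C,B,D; methods=hash,hash,hash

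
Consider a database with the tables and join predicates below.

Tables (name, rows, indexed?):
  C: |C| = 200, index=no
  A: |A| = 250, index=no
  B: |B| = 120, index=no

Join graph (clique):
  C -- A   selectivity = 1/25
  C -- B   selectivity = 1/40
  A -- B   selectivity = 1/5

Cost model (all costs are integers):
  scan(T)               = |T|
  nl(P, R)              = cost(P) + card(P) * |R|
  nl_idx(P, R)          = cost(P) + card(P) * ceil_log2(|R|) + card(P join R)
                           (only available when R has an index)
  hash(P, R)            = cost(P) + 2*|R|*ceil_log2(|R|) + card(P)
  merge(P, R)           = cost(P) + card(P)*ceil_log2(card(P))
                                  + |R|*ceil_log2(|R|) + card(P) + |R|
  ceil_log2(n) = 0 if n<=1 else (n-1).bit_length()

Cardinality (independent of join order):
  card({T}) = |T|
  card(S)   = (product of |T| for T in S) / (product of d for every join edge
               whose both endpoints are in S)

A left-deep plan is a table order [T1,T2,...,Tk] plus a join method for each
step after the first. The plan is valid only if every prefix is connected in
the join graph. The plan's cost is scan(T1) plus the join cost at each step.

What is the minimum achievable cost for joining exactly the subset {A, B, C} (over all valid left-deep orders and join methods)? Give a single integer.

Selinger DP over subsets of {A,B,C}:
  {C}: scan cost=200, card=200
  {A}: scan cost=250, card=250
  {B}: scan cost=120, card=120
  {AC}: card=2000; try (C,hash)→3700, (A,merge)→4250, (C,merge)→4300, (A,hash)→4400, (A,nl)→50200, (C,nl)→50250; best=3700 via (C,hash)
  {BC}: card=600; try (B,hash)→2080, (C,merge)→2880, (B,merge)→2960, (C,hash)→3440, (C,nl)→24120, (B,nl)→24200; best=2080 via (B,hash)
  {AB}: card=6000; try (B,hash)→2180, (A,merge)→3330, (B,merge)→3460, (A,hash)→4240, (A,nl)→30120, (B,nl)→30250; best=2180 via (B,hash)
  {ABC}: card=1200; try (A,hash)→6680, (B,hash)→7380, (A,merge)→10930, (C,hash)→11380, (B,merge)→28660, (C,merge)→87980 …(+3); best=6680 via (A,hash)

6680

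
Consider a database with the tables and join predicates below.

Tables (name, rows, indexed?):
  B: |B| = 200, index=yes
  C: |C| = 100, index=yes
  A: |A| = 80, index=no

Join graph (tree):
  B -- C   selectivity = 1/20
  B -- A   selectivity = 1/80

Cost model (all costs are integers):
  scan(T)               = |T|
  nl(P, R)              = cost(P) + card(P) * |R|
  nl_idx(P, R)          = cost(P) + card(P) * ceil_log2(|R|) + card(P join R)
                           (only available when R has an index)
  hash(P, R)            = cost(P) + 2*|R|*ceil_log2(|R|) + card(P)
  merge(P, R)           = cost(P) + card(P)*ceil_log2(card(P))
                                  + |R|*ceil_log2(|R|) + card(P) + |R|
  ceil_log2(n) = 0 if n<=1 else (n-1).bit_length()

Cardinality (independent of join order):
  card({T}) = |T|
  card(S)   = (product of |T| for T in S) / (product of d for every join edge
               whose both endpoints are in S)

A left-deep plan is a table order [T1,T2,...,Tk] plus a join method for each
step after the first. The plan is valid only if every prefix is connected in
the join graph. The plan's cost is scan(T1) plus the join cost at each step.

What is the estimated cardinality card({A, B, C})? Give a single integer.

Tables in S: A(80), B(200), C(100)
Edges inside S: B-C(d=20), B-A(d=80)
numerator = 80 * 200 * 100 = 1600000
denominator = 20 * 80 = 1600
card(S) = 1600000 / 1600 = 1000

1000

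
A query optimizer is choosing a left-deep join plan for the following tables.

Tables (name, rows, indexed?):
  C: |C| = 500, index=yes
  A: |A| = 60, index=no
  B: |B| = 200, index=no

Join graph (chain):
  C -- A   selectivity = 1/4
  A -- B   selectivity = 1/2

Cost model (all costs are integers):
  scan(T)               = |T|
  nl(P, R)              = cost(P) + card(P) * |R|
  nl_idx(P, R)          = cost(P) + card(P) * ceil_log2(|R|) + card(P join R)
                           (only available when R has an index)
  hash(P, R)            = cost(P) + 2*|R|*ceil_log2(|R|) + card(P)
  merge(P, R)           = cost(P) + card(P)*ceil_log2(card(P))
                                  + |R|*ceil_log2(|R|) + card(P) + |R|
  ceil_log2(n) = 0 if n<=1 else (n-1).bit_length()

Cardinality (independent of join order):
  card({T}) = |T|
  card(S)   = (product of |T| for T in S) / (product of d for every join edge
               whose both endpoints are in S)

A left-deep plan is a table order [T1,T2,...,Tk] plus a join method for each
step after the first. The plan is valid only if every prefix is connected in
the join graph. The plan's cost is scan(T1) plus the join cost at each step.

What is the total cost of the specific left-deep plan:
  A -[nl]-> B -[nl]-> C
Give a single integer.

3012060

step 1: scan A: cost=60, card=60
step 2: join B via nl
    card(P join B) = 60*200/(2) = 6000
    cost = 60 + 60*200 = 12060
step 3: join C via nl
    card(P join C) = 6000*500/(4) = 750000
    cost = 12060 + 6000*500 = 3012060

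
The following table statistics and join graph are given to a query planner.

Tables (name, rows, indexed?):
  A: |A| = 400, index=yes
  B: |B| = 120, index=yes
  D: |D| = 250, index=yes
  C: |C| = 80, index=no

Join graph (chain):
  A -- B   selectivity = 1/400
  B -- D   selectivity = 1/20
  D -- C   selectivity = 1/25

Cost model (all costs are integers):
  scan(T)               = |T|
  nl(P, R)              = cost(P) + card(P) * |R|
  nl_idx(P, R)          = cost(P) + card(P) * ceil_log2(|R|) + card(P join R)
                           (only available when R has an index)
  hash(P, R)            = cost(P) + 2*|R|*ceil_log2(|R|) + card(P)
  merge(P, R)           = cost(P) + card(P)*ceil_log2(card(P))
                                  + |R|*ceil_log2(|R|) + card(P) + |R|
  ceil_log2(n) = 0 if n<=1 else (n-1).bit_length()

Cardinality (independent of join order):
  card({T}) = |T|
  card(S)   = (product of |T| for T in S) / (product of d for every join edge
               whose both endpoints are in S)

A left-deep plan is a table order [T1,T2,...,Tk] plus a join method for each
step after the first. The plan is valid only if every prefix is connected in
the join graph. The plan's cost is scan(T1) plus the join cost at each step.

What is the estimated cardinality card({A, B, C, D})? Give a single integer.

Tables in S: A(400), B(120), C(80), D(250)
Edges inside S: A-B(d=400), B-D(d=20), D-C(d=25)
numerator = 400 * 120 * 80 * 250 = 960000000
denominator = 400 * 20 * 25 = 200000
card(S) = 960000000 / 200000 = 4800

4800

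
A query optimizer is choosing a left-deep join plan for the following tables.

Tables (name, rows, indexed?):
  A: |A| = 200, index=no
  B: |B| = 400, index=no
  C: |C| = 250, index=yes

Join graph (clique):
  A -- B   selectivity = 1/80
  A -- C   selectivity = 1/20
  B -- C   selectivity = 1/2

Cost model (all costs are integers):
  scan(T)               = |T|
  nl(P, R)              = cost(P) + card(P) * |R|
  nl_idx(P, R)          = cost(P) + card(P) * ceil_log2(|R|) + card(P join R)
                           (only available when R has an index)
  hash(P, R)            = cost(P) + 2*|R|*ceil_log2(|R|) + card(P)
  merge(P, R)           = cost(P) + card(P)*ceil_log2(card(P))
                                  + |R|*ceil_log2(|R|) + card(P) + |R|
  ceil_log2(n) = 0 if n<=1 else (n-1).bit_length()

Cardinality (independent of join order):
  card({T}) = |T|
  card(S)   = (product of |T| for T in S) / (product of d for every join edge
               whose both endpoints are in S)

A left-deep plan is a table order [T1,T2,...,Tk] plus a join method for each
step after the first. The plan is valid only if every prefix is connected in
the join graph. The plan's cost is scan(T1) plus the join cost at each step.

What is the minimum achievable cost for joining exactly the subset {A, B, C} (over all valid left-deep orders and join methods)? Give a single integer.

Selinger DP over subsets of {A,B,C}:
  {A}: scan cost=200, card=200
  {B}: scan cost=400, card=400
  {C}: scan cost=250, card=250
  {AB}: card=1000; try (A,hash)→4000, (B,merge)→6000, (A,merge)→6200, (B,hash)→7600, (B,nl)→80200, (A,nl)→80400; best=4000 via (A,hash)
  {AC}: card=2500; try (A,hash)→3700, (C,merge)→4250, (C,nl_idx)→4300, (A,merge)→4300, (C,hash)→4400, (C,nl)→50200 …(+1); best=3700 via (A,hash)
  {BC}: card=50000; try (C,hash)→4800, (B,merge)→6500, (C,merge)→6650, (B,hash)→7700, (C,nl_idx)→53600, (B,nl)→100250 …(+1); best=4800 via (C,hash)
  {ABC}: card=6250; try (C,hash)→9000, (B,hash)→13400, (C,merge)→17250, (C,nl_idx)→18250, (B,merge)→40200, (A,hash)→58000 …(+4); best=9000 via (C,hash)

9000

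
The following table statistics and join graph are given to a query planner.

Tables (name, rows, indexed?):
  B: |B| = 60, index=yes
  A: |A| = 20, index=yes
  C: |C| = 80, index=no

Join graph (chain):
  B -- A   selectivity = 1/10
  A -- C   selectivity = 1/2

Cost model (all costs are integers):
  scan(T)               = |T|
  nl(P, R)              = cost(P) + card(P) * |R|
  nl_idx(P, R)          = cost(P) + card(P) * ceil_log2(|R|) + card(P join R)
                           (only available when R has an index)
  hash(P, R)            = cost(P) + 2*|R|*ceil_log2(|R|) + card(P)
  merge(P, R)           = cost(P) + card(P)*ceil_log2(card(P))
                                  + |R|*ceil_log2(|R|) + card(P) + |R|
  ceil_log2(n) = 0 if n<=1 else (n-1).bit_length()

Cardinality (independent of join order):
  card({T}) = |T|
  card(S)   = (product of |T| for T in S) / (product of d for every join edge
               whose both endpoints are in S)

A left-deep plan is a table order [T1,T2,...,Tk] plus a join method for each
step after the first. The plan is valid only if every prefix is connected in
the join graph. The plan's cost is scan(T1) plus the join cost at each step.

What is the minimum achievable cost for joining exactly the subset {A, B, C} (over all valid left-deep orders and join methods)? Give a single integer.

Selinger DP over subsets of {A,B,C}:
  {B}: scan cost=60, card=60
  {A}: scan cost=20, card=20
  {C}: scan cost=80, card=80
  {AB}: card=120; try (B,nl_idx)→260, (A,hash)→320, (A,nl_idx)→480, (B,merge)→560, (A,merge)→600, (B,hash)→760 …(+2); best=260 via (B,nl_idx)
  {AC}: card=800; try (A,hash)→360, (C,merge)→780, (A,merge)→840, (C,hash)→1160, (A,nl_idx)→1280, (C,nl)→1620 …(+1); best=360 via (A,hash)
  {ABC}: card=4800; try (C,hash)→1500, (C,merge)→1860, (B,hash)→1880, (B,merge)→9580, (C,nl)→9860, (B,nl_idx)→9960 …(+1); best=1500 via (C,hash)

1500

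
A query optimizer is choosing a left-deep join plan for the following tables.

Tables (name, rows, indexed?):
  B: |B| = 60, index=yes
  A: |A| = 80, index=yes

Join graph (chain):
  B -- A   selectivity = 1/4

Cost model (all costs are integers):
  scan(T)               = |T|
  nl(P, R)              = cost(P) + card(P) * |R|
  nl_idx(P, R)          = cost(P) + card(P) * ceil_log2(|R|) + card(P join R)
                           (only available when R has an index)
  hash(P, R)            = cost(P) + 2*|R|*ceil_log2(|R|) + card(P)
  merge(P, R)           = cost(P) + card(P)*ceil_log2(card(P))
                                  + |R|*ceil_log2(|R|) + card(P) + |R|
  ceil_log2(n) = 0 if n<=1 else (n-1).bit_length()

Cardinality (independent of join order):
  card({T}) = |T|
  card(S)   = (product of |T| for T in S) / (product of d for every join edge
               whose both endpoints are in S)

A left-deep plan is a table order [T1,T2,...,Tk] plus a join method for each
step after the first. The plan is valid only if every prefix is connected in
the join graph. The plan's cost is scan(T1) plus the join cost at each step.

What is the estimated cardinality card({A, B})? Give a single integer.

1200

Tables in S: A(80), B(60)
Edges inside S: B-A(d=4)
numerator = 80 * 60 = 4800
denominator = 4 = 4
card(S) = 4800 / 4 = 1200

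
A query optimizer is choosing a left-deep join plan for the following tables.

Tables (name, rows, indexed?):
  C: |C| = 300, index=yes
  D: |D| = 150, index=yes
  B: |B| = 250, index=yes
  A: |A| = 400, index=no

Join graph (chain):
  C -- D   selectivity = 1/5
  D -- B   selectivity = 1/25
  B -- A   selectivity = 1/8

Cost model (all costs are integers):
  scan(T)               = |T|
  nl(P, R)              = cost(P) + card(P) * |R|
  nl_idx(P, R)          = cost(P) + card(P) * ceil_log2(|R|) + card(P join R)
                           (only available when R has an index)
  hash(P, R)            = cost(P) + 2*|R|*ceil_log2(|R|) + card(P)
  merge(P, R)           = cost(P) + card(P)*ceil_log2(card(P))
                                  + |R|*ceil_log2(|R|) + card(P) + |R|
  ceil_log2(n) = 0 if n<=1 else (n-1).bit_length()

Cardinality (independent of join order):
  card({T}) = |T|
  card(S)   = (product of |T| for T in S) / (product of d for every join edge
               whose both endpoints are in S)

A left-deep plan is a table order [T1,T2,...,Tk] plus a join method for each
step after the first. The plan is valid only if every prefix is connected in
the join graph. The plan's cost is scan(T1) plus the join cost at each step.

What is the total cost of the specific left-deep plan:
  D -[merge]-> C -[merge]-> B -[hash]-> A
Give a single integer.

step 1: scan D: cost=150, card=150
step 2: join C via merge
    card(P join C) = 150*300/(5) = 9000
    cost = 150 + 150*8 + 300*9 + 150 + 300 = 4500
step 3: join B via merge
    card(P join B) = 9000*250/(25) = 90000
    cost = 4500 + 9000*14 + 250*8 + 9000 + 250 = 141750
step 4: join A via hash
    card(P join A) = 90000*400/(8) = 4500000
    cost = 141750 + 2*400*9 + 90000 = 238950

238950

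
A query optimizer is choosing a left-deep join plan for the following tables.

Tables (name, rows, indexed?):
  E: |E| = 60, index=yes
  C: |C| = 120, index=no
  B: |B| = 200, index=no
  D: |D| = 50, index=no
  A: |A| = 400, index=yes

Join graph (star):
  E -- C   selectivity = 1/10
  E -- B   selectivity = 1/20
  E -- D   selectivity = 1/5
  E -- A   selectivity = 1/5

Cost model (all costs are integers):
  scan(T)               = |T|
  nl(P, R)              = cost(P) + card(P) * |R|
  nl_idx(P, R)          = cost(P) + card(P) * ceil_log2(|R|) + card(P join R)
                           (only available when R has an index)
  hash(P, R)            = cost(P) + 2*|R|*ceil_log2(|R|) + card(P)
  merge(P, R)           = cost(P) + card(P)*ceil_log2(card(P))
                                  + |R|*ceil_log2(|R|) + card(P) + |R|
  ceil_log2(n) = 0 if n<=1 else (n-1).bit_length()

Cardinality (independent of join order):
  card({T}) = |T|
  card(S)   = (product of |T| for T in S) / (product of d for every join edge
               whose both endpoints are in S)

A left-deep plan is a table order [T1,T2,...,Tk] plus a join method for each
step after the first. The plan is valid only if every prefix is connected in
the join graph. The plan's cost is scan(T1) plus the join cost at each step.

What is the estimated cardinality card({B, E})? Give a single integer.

600

Tables in S: B(200), E(60)
Edges inside S: E-B(d=20)
numerator = 200 * 60 = 12000
denominator = 20 = 20
card(S) = 12000 / 20 = 600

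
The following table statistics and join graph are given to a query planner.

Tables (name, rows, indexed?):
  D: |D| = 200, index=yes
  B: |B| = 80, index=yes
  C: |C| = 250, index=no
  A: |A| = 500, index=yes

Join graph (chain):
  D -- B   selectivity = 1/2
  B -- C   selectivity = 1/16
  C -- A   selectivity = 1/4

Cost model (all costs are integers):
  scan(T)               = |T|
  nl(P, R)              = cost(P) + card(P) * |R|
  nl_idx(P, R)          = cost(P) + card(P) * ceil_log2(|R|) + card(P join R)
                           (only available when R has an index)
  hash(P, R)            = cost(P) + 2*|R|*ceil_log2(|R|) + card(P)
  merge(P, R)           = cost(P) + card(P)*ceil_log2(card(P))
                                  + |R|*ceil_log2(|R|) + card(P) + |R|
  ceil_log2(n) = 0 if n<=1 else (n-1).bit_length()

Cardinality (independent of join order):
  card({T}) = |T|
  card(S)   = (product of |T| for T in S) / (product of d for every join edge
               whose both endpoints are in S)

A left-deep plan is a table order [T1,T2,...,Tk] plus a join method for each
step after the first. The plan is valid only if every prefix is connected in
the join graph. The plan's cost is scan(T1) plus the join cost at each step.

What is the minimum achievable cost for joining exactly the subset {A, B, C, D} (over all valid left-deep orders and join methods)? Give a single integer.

140070

Selinger DP over subsets of {A,B,C,D}:
  {D}: scan cost=200, card=200
  {B}: scan cost=80, card=80
  {C}: scan cost=250, card=250
  {A}: scan cost=500, card=500
  {BD}: card=8000; try (B,hash)→1520, (D,merge)→2520, (B,merge)→2640, (D,hash)→3360, (D,nl_idx)→8720, (B,nl_idx)→9600 …(+2); best=1520 via (B,hash)
  {BC}: card=1250; try (B,hash)→1620, (C,merge)→2970, (B,merge)→3140, (B,nl_idx)→3250, (C,hash)→4160, (C,nl)→20080 …(+1); best=1620 via (B,hash)
  {AC}: card=31250; try (C,hash)→5000, (A,merge)→7500, (C,merge)→7750, (A,hash)→9500, (A,nl_idx)→33750, (A,nl)→125250 …(+1); best=5000 via (C,hash)
  {BCD}: card=125000; try (D,hash)→6070, (C,hash)→13520, (D,merge)→18420, (C,merge)→115770, (D,nl_idx)→136620, (D,nl)→251620 …(+1); best=6070 via (D,hash)
  {ABC}: card=156250; try (A,hash)→11870, (A,merge)→21620, (B,hash)→37370, (A,nl_idx)→169120, (B,nl_idx)→380000, (B,merge)→505640 …(+2); best=11870 via (A,hash)
  {ABCD}: card=15625000; try (A,hash)→140070, (D,hash)→171320, (A,merge)→2261070, (D,merge)→2982420, (A,nl_idx)→16756070, (D,nl_idx)→16886870 …(+2); best=140070 via (A,hash)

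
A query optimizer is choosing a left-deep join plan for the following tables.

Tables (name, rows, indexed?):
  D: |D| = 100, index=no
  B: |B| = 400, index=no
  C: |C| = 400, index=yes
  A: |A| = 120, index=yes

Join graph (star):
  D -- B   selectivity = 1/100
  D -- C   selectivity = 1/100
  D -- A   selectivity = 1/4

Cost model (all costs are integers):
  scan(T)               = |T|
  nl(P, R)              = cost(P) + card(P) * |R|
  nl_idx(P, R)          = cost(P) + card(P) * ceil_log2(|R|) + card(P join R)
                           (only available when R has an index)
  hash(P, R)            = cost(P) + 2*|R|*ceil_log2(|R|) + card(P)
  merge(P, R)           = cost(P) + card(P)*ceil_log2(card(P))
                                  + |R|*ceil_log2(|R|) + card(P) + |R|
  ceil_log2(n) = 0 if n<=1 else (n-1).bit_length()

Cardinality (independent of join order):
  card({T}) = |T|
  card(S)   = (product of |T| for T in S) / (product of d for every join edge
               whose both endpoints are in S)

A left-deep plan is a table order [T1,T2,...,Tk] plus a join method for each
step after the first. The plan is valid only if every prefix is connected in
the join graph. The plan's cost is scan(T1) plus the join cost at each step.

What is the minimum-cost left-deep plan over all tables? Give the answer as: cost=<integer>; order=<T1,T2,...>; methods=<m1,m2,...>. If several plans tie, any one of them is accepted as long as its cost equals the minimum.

cost=10680; order=B,D,C,A; methods=hash,nl_idx,hash

Selinger DP (subsets sized 1..n):
  {D}: scan cost=100, card=100
  {B}: scan cost=400, card=400
  {C}: scan cost=400, card=400
  {A}: scan cost=120, card=120
  {BD}: card=400; try (D,hash)→2200, (B,merge)→4900, (D,merge)→5200, (B,hash)→7400, (B,nl)→40100, (D,nl)→40400; best=2200 via (D,hash)
  {CD}: card=400; try (C,nl_idx)→1400, (D,hash)→2200, (C,merge)→4900, (D,merge)→5200, (C,hash)→7400, (C,nl)→40100 …(+1); best=1400 via (C,nl_idx)
  {AD}: card=3000; try (D,hash)→1640, (A,merge)→1860, (D,merge)→1880, (A,hash)→1880, (A,nl_idx)→3800, (A,nl)→12100 …(+1); best=1640 via (D,hash)
  {BCD}: card=1600; try (C,nl_idx)→7400, (B,hash)→9000, (B,merge)→9400, (C,hash)→9800, (C,merge)→10200, (B,nl)→161400 …(+1); best=7400 via (C,nl_idx)
  {ABD}: card=12000; try (A,hash)→4280, (A,merge)→7160, (B,hash)→11840, (A,nl_idx)→17000, (B,merge)→44640, (A,nl)→50200 …(+1); best=4280 via (A,hash)
  {ACD}: card=12000; try (A,hash)→3480, (A,merge)→6360, (C,hash)→11840, (A,nl_idx)→16200, (C,nl_idx)→40640, (C,merge)→44640 …(+2); best=3480 via (A,hash)
  {ABCD}: card=48000; try (A,hash)→10680, (B,hash)→22680, (C,hash)→23480, (A,merge)→27560, (A,nl_idx)→66600, (C,nl_idx)→160280 …(+5); best=10680 via (A,hash)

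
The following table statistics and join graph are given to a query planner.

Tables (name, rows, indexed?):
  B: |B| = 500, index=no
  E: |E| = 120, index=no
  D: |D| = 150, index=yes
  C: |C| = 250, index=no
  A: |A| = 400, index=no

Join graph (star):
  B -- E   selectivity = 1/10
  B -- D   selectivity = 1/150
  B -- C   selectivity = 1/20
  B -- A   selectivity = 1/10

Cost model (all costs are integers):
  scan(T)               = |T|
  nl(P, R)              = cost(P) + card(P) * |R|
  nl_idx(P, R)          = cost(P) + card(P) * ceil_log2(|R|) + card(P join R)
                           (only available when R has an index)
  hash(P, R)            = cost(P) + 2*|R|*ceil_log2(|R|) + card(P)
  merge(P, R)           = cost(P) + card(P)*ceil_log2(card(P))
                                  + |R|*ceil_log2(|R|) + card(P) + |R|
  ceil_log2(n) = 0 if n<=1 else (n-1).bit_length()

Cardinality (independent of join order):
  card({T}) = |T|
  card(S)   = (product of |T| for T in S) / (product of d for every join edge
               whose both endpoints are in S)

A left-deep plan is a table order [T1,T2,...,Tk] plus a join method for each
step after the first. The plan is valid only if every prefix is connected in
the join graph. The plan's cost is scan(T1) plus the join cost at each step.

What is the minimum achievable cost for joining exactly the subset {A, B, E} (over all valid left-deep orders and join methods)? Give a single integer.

Selinger DP over subsets of {A,B,E}:
  {B}: scan cost=500, card=500
  {E}: scan cost=120, card=120
  {A}: scan cost=400, card=400
  {BE}: card=6000; try (E,hash)→2680, (B,merge)→6080, (E,merge)→6460, (B,hash)→9240, (B,nl)→60120, (E,nl)→60500; best=2680 via (E,hash)
  {AB}: card=20000; try (A,hash)→8200, (B,merge)→9400, (A,merge)→9500, (B,hash)→9800, (B,nl)→200400, (A,nl)→200500; best=8200 via (A,hash)
  {ABE}: card=240000; try (A,hash)→15880, (E,hash)→29880, (A,merge)→90680, (E,merge)→329160, (A,nl)→2402680, (E,nl)→2408200; best=15880 via (A,hash)

15880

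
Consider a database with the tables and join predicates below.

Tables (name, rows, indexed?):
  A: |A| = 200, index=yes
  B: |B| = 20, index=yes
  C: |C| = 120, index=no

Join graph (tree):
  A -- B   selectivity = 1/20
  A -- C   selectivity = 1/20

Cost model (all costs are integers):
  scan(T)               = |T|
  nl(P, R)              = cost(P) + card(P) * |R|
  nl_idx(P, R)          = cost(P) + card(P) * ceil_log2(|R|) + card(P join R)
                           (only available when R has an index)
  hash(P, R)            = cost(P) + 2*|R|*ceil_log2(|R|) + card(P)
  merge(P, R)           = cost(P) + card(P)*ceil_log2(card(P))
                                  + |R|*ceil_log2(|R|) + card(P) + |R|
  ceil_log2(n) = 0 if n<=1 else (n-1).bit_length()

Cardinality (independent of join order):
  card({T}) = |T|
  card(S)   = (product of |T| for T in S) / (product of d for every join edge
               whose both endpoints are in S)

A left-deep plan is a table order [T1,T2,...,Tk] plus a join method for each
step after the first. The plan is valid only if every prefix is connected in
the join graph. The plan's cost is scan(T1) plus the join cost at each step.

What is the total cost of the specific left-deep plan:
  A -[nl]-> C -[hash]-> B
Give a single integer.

step 1: scan A: cost=200, card=200
step 2: join C via nl
    card(P join C) = 200*120/(20) = 1200
    cost = 200 + 200*120 = 24200
step 3: join B via hash
    card(P join B) = 1200*20/(20) = 1200
    cost = 24200 + 2*20*5 + 1200 = 25600

25600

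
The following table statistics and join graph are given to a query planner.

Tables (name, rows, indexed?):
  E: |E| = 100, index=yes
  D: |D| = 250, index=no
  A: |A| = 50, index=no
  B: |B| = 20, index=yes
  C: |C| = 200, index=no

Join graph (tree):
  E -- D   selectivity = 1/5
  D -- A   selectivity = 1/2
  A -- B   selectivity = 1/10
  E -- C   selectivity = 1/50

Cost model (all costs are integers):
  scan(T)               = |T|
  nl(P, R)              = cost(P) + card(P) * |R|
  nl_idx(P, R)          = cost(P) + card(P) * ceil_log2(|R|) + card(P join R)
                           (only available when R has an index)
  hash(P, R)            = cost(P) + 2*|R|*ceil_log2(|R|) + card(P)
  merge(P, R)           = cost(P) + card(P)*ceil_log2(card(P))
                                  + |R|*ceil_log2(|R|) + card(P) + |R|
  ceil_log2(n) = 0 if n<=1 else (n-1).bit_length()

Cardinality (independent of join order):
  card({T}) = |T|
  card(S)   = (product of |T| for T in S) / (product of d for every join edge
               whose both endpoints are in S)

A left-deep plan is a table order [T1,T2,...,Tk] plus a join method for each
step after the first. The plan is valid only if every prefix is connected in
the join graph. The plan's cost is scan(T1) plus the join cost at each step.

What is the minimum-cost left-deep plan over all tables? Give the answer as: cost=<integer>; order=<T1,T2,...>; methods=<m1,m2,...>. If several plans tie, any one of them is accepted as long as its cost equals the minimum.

cost=270450; order=A,B,D,E,C; methods=hash,merge,hash,hash

Selinger DP (subsets sized 1..n):
  {E}: scan cost=100, card=100
  {D}: scan cost=250, card=250
  {A}: scan cost=50, card=50
  {B}: scan cost=20, card=20
  {C}: scan cost=200, card=200
  {DE}: card=5000; try (E,hash)→1900, (D,merge)→3150, (E,merge)→3300, (D,hash)→4200, (E,nl_idx)→7000, (D,nl)→25100 …(+1); best=1900 via (E,hash)
  {CE}: card=400; try (E,hash)→1800, (E,nl_idx)→2000, (C,merge)→2700, (E,merge)→2800, (C,hash)→3400, (C,nl)→20100 …(+1); best=1800 via (E,hash)
  {AD}: card=6250; try (A,hash)→1100, (D,merge)→2650, (A,merge)→2850, (D,hash)→4100, (D,nl)→12550, (A,nl)→12750; best=1100 via (A,hash)
  {AB}: card=100; try (B,hash)→300, (B,nl_idx)→400, (A,merge)→490, (B,merge)→520, (A,hash)→640, (A,nl)→1020 …(+1); best=300 via (B,hash)
  {ADE}: card=125000; try (A,hash)→7500, (E,hash)→8750, (A,merge)→72250, (E,merge)→89400, (E,nl_idx)→169850, (A,nl)→251900 …(+1); best=7500 via (A,hash)
  {CDE}: card=20000; try (D,hash)→6200, (D,merge)→8050, (C,hash)→10100, (C,merge)→73700, (D,nl)→101800, (C,nl)→1001900; best=6200 via (D,hash)
  {ABD}: card=12500; try (D,merge)→3350, (D,hash)→4400, (B,hash)→7550, (D,nl)→25300, (B,nl_idx)→44850, (B,merge)→88720 …(+1); best=3350 via (D,merge)
  {ABDE}: card=250000; try (E,hash)→17250, (B,hash)→132700, (E,merge)→191650, (E,nl_idx)→340850, (B,nl_idx)→882500, (E,nl)→1253350 …(+2); best=17250 via (E,hash)
  {ACDE}: card=500000; try (A,hash)→26800, (C,hash)→135700, (A,merge)→326550, (A,nl)→1006200, (C,merge)→2259300, (C,nl)→25007500; best=26800 via (A,hash)
  {ABCDE}: card=1000000; try (C,hash)→270450, (B,hash)→527000, (B,nl_idx)→3526800, (C,merge)→4769050, (B,nl)→10026800, (B,merge)→10026920 …(+1); best=270450 via (C,hash)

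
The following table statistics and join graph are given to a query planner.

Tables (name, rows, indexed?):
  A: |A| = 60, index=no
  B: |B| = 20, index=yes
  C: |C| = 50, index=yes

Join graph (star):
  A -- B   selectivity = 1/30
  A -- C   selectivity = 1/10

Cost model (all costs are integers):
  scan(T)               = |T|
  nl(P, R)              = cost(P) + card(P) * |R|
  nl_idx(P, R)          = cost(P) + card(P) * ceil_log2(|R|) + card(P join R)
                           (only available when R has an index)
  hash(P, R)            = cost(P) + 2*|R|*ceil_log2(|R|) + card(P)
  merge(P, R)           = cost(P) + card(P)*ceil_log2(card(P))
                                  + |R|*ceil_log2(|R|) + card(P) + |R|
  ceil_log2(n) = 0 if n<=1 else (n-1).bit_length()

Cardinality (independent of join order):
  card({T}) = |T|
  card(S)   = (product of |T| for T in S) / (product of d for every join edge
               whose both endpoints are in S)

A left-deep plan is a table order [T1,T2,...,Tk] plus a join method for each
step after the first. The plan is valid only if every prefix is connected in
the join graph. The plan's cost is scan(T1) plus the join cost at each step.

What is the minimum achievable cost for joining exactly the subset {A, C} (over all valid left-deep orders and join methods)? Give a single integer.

720

Selinger DP over subsets of {A,C}:
  {A}: scan cost=60, card=60
  {C}: scan cost=50, card=50
  {AC}: card=300; try (C,hash)→720, (C,nl_idx)→720, (A,hash)→820, (A,merge)→820, (C,merge)→830, (A,nl)→3050 …(+1); best=720 via (C,hash)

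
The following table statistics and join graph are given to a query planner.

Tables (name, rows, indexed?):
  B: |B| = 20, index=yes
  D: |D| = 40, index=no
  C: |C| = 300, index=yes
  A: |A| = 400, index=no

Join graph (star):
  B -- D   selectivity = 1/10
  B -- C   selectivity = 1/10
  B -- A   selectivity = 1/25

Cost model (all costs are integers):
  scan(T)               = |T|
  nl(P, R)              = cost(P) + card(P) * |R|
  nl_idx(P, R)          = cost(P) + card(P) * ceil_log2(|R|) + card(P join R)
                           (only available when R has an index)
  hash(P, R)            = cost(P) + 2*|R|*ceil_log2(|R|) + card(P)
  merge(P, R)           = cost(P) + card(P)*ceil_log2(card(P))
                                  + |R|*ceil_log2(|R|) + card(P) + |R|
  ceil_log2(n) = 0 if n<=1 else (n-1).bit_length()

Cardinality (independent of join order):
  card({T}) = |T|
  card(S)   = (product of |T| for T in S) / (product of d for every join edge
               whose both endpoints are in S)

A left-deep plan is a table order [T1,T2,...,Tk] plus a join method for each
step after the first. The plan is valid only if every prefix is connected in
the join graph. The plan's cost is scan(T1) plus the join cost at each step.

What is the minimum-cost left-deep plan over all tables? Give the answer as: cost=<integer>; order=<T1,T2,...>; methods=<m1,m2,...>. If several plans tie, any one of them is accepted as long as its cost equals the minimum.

cost=8480; order=A,B,D,C; methods=hash,hash,hash

Selinger DP (subsets sized 1..n):
  {B}: scan cost=20, card=20
  {D}: scan cost=40, card=40
  {C}: scan cost=300, card=300
  {A}: scan cost=400, card=400
  {BD}: card=80; try (B,hash)→280, (B,nl_idx)→320, (D,merge)→420, (B,merge)→440, (D,hash)→520, (D,nl)→820 …(+1); best=280 via (B,hash)
  {BC}: card=600; try (C,nl_idx)→800, (B,hash)→800, (B,nl_idx)→2400, (C,merge)→3140, (B,merge)→3420, (C,hash)→5440 …(+2); best=800 via (C,nl_idx)
  {AB}: card=320; try (B,hash)→1000, (B,nl_idx)→2720, (A,merge)→4140, (B,merge)→4520, (A,hash)→7240, (A,nl)→8020 …(+1); best=1000 via (B,hash)
  {BCD}: card=2400; try (D,hash)→1880, (C,nl_idx)→3400, (C,merge)→3920, (C,hash)→5760, (D,merge)→7680, (C,nl)→24280 …(+1); best=1880 via (D,hash)
  {ABD}: card=1280; try (D,hash)→1800, (D,merge)→4480, (A,merge)→4920, (A,hash)→7560, (D,nl)→13800, (A,nl)→32280; best=1800 via (D,hash)
  {ABC}: card=9600; try (C,hash)→6720, (C,merge)→7200, (A,hash)→8600, (A,merge)→11400, (C,nl_idx)→13480, (C,nl)→97000 …(+1); best=6720 via (C,hash)
  {ABCD}: card=38400; try (C,hash)→8480, (A,hash)→11480, (D,hash)→16800, (C,merge)→20160, (A,merge)→37080, (C,nl_idx)→51720 …(+4); best=8480 via (C,hash)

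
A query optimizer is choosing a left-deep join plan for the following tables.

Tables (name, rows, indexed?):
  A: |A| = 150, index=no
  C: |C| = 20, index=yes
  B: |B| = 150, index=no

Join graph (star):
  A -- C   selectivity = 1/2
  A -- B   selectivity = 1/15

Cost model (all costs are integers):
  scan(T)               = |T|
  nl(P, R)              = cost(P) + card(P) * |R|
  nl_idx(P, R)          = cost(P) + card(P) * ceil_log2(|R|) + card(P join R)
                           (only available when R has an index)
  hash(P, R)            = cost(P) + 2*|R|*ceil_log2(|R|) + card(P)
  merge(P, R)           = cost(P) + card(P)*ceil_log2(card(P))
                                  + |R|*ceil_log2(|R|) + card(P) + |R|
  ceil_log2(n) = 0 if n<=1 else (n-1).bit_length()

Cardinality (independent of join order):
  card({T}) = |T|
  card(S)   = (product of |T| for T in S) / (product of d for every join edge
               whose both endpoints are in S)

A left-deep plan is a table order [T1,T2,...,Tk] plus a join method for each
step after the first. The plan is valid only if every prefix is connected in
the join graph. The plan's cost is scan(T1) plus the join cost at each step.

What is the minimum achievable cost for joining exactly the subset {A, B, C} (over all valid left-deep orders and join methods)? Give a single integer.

4400

Selinger DP over subsets of {A,B,C}:
  {A}: scan cost=150, card=150
  {C}: scan cost=20, card=20
  {B}: scan cost=150, card=150
  {AC}: card=1500; try (C,hash)→500, (A,merge)→1490, (C,merge)→1620, (C,nl_idx)→2400, (A,hash)→2440, (A,nl)→3020 …(+1); best=500 via (C,hash)
  {AB}: card=1500; try (B,hash)→2700, (A,hash)→2700, (B,merge)→2850, (A,merge)→2850, (B,nl)→22650, (A,nl)→22650; best=2700 via (B,hash)
  {ABC}: card=15000; try (C,hash)→4400, (B,hash)→4400, (B,merge)→19850, (C,merge)→20820, (C,nl_idx)→25200, (C,nl)→32700 …(+1); best=4400 via (C,hash)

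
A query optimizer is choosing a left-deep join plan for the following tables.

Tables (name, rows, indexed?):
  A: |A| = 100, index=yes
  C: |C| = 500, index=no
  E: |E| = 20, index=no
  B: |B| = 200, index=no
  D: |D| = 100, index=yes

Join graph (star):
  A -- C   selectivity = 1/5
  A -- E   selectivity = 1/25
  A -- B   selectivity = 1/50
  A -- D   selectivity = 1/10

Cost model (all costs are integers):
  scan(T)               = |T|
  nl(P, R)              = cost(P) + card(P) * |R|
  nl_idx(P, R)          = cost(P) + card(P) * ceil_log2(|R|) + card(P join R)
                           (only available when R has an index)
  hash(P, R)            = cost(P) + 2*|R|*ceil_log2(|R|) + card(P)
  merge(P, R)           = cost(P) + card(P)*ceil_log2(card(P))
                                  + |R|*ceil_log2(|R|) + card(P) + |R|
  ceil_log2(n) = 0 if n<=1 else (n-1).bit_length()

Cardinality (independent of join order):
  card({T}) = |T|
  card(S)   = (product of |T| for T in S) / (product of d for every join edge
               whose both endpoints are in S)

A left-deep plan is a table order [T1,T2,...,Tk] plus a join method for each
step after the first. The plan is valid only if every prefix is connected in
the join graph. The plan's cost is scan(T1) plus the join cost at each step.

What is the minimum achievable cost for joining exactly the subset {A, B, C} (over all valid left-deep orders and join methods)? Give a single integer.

10800

Selinger DP over subsets of {A,B,C}:
  {A}: scan cost=100, card=100
  {C}: scan cost=500, card=500
  {B}: scan cost=200, card=200
  {AC}: card=10000; try (A,hash)→2400, (C,merge)→5900, (A,merge)→6300, (C,hash)→9200, (A,nl_idx)→14000, (C,nl)→50100 …(+1); best=2400 via (A,hash)
  {AB}: card=400; try (A,hash)→1800, (A,nl_idx)→2000, (B,merge)→2700, (A,merge)→2800, (B,hash)→3400, (B,nl)→20100 …(+1); best=1800 via (A,hash)
  {ABC}: card=40000; try (C,merge)→10800, (C,hash)→11200, (B,hash)→15600, (B,merge)→154200, (C,nl)→201800, (B,nl)→2002400; best=10800 via (C,merge)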